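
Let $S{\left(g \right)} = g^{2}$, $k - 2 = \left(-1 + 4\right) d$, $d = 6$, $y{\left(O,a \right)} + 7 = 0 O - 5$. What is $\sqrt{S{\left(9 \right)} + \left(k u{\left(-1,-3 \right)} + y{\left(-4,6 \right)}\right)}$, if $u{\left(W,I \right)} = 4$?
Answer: $\sqrt{149} \approx 12.207$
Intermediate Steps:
$y{\left(O,a \right)} = -12$ ($y{\left(O,a \right)} = -7 - \left(5 + 0 O\right) = -7 + \left(0 - 5\right) = -7 - 5 = -12$)
$k = 20$ ($k = 2 + \left(-1 + 4\right) 6 = 2 + 3 \cdot 6 = 2 + 18 = 20$)
$\sqrt{S{\left(9 \right)} + \left(k u{\left(-1,-3 \right)} + y{\left(-4,6 \right)}\right)} = \sqrt{9^{2} + \left(20 \cdot 4 - 12\right)} = \sqrt{81 + \left(80 - 12\right)} = \sqrt{81 + 68} = \sqrt{149}$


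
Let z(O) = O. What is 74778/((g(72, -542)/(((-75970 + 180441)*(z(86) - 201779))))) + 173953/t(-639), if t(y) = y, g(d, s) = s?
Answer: 503420950640560850/173169 ≈ 2.9071e+12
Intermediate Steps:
74778/((g(72, -542)/(((-75970 + 180441)*(z(86) - 201779))))) + 173953/t(-639) = 74778/((-542*1/((-75970 + 180441)*(86 - 201779)))) + 173953/(-639) = 74778/((-542/(104471*(-201693)))) + 173953*(-1/639) = 74778/((-542/(-21071069403))) - 173953/639 = 74778/((-542*(-1/21071069403))) - 173953/639 = 74778/(542/21071069403) - 173953/639 = 74778*(21071069403/542) - 173953/639 = 787826213908767/271 - 173953/639 = 503420950640560850/173169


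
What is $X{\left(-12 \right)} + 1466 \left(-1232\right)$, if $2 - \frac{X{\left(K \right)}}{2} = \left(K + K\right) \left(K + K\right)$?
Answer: $-1807260$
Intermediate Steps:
$X{\left(K \right)} = 4 - 8 K^{2}$ ($X{\left(K \right)} = 4 - 2 \left(K + K\right) \left(K + K\right) = 4 - 2 \cdot 2 K 2 K = 4 - 2 \cdot 4 K^{2} = 4 - 8 K^{2}$)
$X{\left(-12 \right)} + 1466 \left(-1232\right) = \left(4 - 8 \left(-12\right)^{2}\right) + 1466 \left(-1232\right) = \left(4 - 1152\right) - 1806112 = -1148 - 1806112 = -1807260$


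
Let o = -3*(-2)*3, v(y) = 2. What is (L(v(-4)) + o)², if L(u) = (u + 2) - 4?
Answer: 324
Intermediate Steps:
o = 18 (o = 6*3 = 18)
L(u) = -2 + u (L(u) = (2 + u) - 4 = -2 + u)
(L(v(-4)) + o)² = ((-2 + 2) + 18)² = (0 + 18)² = 18² = 324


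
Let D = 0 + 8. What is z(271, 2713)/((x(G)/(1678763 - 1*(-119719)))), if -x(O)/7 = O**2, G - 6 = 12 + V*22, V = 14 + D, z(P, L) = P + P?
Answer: -34813473/63001 ≈ -552.59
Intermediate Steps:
D = 8
z(P, L) = 2*P
V = 22 (V = 14 + 8 = 22)
G = 502 (G = 6 + (12 + 22*22) = 6 + (12 + 484) = 6 + 496 = 502)
x(O) = -7*O**2
z(271, 2713)/((x(G)/(1678763 - 1*(-119719)))) = (2*271)/(((-7*502**2)/(1678763 - 1*(-119719)))) = 542/(((-7*252004)/(1678763 + 119719))) = 542/((-1764028/1798482)) = 542/((-1764028*1/1798482)) = 542/(-126002/128463) = 542*(-128463/126002) = -34813473/63001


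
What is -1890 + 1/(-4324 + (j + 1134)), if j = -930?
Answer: -7786801/4120 ≈ -1890.0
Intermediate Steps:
-1890 + 1/(-4324 + (j + 1134)) = -1890 + 1/(-4324 + (-930 + 1134)) = -1890 + 1/(-4324 + 204) = -1890 + 1/(-4120) = -1890 - 1/4120 = -7786801/4120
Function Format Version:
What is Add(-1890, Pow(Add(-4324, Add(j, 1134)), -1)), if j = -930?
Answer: Rational(-7786801, 4120) ≈ -1890.0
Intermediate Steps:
Add(-1890, Pow(Add(-4324, Add(j, 1134)), -1)) = Add(-1890, Pow(Add(-4324, Add(-930, 1134)), -1)) = Add(-1890, Pow(Add(-4324, 204), -1)) = Add(-1890, Pow(-4120, -1)) = Add(-1890, Rational(-1, 4120)) = Rational(-7786801, 4120)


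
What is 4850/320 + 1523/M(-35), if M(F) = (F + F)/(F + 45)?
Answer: -45341/224 ≈ -202.42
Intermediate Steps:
M(F) = 2*F/(45 + F) (M(F) = (2*F)/(45 + F) = 2*F/(45 + F))
4850/320 + 1523/M(-35) = 4850/320 + 1523/((2*(-35)/(45 - 35))) = 4850*(1/320) + 1523/((2*(-35)/10)) = 485/32 + 1523/((2*(-35)*(⅒))) = 485/32 + 1523/(-7) = 485/32 + 1523*(-⅐) = 485/32 - 1523/7 = -45341/224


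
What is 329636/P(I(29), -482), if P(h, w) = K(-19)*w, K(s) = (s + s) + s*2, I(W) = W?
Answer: 82409/9158 ≈ 8.9986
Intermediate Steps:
K(s) = 4*s (K(s) = 2*s + 2*s = 4*s)
P(h, w) = -76*w (P(h, w) = (4*(-19))*w = -76*w)
329636/P(I(29), -482) = 329636/((-76*(-482))) = 329636/36632 = 329636*(1/36632) = 82409/9158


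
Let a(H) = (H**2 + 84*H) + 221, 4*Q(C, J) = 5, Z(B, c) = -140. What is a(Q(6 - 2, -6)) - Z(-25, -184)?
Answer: 7481/16 ≈ 467.56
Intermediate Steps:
Q(C, J) = 5/4 (Q(C, J) = (1/4)*5 = 5/4)
a(H) = 221 + H**2 + 84*H
a(Q(6 - 2, -6)) - Z(-25, -184) = (221 + (5/4)**2 + 84*(5/4)) - 1*(-140) = (221 + 25/16 + 105) + 140 = 5241/16 + 140 = 7481/16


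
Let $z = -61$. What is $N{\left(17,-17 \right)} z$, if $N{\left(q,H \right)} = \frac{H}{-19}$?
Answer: $- \frac{1037}{19} \approx -54.579$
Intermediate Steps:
$N{\left(q,H \right)} = - \frac{H}{19}$ ($N{\left(q,H \right)} = H \left(- \frac{1}{19}\right) = - \frac{H}{19}$)
$N{\left(17,-17 \right)} z = \left(- \frac{1}{19}\right) \left(-17\right) \left(-61\right) = \frac{17}{19} \left(-61\right) = - \frac{1037}{19}$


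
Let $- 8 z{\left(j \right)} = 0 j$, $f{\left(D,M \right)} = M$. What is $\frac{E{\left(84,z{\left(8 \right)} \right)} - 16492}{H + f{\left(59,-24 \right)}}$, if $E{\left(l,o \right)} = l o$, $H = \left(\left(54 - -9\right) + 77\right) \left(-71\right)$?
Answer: $\frac{4123}{2491} \approx 1.6552$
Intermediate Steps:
$H = -9940$ ($H = \left(\left(54 + 9\right) + 77\right) \left(-71\right) = \left(63 + 77\right) \left(-71\right) = 140 \left(-71\right) = -9940$)
$z{\left(j \right)} = 0$ ($z{\left(j \right)} = - \frac{0 j}{8} = \left(- \frac{1}{8}\right) 0 = 0$)
$\frac{E{\left(84,z{\left(8 \right)} \right)} - 16492}{H + f{\left(59,-24 \right)}} = \frac{84 \cdot 0 - 16492}{-9940 - 24} = \frac{0 - 16492}{-9964} = \left(-16492\right) \left(- \frac{1}{9964}\right) = \frac{4123}{2491}$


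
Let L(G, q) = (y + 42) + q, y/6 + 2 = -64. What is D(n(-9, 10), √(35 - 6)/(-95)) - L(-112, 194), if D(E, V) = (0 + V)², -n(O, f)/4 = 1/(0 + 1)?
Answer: 1444029/9025 ≈ 160.00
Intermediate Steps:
y = -396 (y = -12 + 6*(-64) = -12 - 384 = -396)
n(O, f) = -4 (n(O, f) = -4/(0 + 1) = -4/1 = -4*1 = -4)
D(E, V) = V²
L(G, q) = -354 + q (L(G, q) = (-396 + 42) + q = -354 + q)
D(n(-9, 10), √(35 - 6)/(-95)) - L(-112, 194) = (√(35 - 6)/(-95))² - (-354 + 194) = (√29*(-1/95))² - 1*(-160) = (-√29/95)² + 160 = 29/9025 + 160 = 1444029/9025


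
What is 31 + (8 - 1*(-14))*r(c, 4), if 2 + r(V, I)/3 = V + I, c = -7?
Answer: -299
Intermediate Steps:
r(V, I) = -6 + 3*I + 3*V (r(V, I) = -6 + 3*(V + I) = -6 + 3*(I + V) = -6 + (3*I + 3*V) = -6 + 3*I + 3*V)
31 + (8 - 1*(-14))*r(c, 4) = 31 + (8 - 1*(-14))*(-6 + 3*4 + 3*(-7)) = 31 + (8 + 14)*(-6 + 12 - 21) = 31 + 22*(-15) = 31 - 330 = -299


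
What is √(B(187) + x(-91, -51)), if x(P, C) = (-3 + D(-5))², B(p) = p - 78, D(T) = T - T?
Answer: √118 ≈ 10.863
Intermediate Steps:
D(T) = 0
B(p) = -78 + p
x(P, C) = 9 (x(P, C) = (-3 + 0)² = (-3)² = 9)
√(B(187) + x(-91, -51)) = √((-78 + 187) + 9) = √(109 + 9) = √118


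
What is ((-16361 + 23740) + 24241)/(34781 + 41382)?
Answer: 31620/76163 ≈ 0.41516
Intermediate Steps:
((-16361 + 23740) + 24241)/(34781 + 41382) = (7379 + 24241)/76163 = 31620*(1/76163) = 31620/76163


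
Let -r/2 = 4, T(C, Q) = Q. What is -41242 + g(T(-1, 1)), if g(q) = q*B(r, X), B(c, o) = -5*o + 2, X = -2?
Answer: -41230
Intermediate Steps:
r = -8 (r = -2*4 = -8)
B(c, o) = 2 - 5*o
g(q) = 12*q (g(q) = q*(2 - 5*(-2)) = q*(2 + 10) = q*12 = 12*q)
-41242 + g(T(-1, 1)) = -41242 + 12*1 = -41242 + 12 = -41230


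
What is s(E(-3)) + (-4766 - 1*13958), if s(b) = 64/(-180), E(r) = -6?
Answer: -842596/45 ≈ -18724.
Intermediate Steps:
s(b) = -16/45 (s(b) = 64*(-1/180) = -16/45)
s(E(-3)) + (-4766 - 1*13958) = -16/45 + (-4766 - 1*13958) = -16/45 + (-4766 - 13958) = -16/45 - 18724 = -842596/45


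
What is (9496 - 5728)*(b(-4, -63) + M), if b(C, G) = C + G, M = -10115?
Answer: -38365776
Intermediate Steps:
(9496 - 5728)*(b(-4, -63) + M) = (9496 - 5728)*((-4 - 63) - 10115) = 3768*(-67 - 10115) = 3768*(-10182) = -38365776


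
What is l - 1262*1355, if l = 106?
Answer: -1709904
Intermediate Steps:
l - 1262*1355 = 106 - 1262*1355 = 106 - 1710010 = -1709904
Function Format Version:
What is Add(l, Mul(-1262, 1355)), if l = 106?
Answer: -1709904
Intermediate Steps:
Add(l, Mul(-1262, 1355)) = Add(106, Mul(-1262, 1355)) = Add(106, -1710010) = -1709904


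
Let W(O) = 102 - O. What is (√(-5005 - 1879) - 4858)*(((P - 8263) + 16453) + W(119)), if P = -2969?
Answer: -25281032 + 10408*I*√1721 ≈ -2.5281e+7 + 4.3178e+5*I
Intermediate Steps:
(√(-5005 - 1879) - 4858)*(((P - 8263) + 16453) + W(119)) = (√(-5005 - 1879) - 4858)*(((-2969 - 8263) + 16453) + (102 - 1*119)) = (√(-6884) - 4858)*((-11232 + 16453) + (102 - 119)) = (2*I*√1721 - 4858)*(5221 - 17) = (-4858 + 2*I*√1721)*5204 = -25281032 + 10408*I*√1721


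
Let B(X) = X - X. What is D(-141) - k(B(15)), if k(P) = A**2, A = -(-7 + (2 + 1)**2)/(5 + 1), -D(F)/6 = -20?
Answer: 1079/9 ≈ 119.89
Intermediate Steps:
D(F) = 120 (D(F) = -6*(-20) = 120)
B(X) = 0
A = -1/3 (A = -(-7 + 3**2)/6 = -(-7 + 9)/6 = -2/6 = -1*1/3 = -1/3 ≈ -0.33333)
k(P) = 1/9 (k(P) = (-1/3)**2 = 1/9)
D(-141) - k(B(15)) = 120 - 1*1/9 = 120 - 1/9 = 1079/9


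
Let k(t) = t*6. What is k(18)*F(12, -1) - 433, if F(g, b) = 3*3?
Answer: 539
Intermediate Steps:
F(g, b) = 9
k(t) = 6*t
k(18)*F(12, -1) - 433 = (6*18)*9 - 433 = 108*9 - 433 = 972 - 433 = 539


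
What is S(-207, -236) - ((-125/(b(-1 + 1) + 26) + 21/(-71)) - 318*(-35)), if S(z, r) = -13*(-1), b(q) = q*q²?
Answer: -20512561/1846 ≈ -11112.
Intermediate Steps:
b(q) = q³
S(z, r) = 13
S(-207, -236) - ((-125/(b(-1 + 1) + 26) + 21/(-71)) - 318*(-35)) = 13 - ((-125/((-1 + 1)³ + 26) + 21/(-71)) - 318*(-35)) = 13 - ((-125/(0³ + 26) + 21*(-1/71)) + 11130) = 13 - ((-125/(0 + 26) - 21/71) + 11130) = 13 - ((-125/26 - 21/71) + 11130) = 13 - (-9421/1846 + 11130) = 13 - 1*20536559/1846 = 13 - 20536559/1846 = -20512561/1846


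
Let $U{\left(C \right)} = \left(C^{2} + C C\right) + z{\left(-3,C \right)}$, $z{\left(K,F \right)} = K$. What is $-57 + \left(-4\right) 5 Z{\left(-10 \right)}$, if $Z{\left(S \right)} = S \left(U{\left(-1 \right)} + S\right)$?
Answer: $-2257$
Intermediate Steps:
$U{\left(C \right)} = -3 + 2 C^{2}$ ($U{\left(C \right)} = \left(C^{2} + C C\right) - 3 = \left(C^{2} + C^{2}\right) - 3 = 2 C^{2} - 3 = -3 + 2 C^{2}$)
$Z{\left(S \right)} = S \left(-1 + S\right)$ ($Z{\left(S \right)} = S \left(\left(-3 + 2 \left(-1\right)^{2}\right) + S\right) = S \left(\left(-3 + 2 \cdot 1\right) + S\right) = S \left(\left(-3 + 2\right) + S\right) = S \left(-1 + S\right)$)
$-57 + \left(-4\right) 5 Z{\left(-10 \right)} = -57 + \left(-4\right) 5 \left(- 10 \left(-1 - 10\right)\right) = -57 - 20 \left(\left(-10\right) \left(-11\right)\right) = -57 - 2200 = -2257$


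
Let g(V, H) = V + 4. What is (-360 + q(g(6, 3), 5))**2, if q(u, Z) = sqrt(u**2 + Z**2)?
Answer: 129725 - 3600*sqrt(5) ≈ 1.2168e+5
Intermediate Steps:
g(V, H) = 4 + V
q(u, Z) = sqrt(Z**2 + u**2)
(-360 + q(g(6, 3), 5))**2 = (-360 + sqrt(5**2 + (4 + 6)**2))**2 = (-360 + sqrt(25 + 10**2))**2 = (-360 + sqrt(25 + 100))**2 = (-360 + sqrt(125))**2 = (-360 + 5*sqrt(5))**2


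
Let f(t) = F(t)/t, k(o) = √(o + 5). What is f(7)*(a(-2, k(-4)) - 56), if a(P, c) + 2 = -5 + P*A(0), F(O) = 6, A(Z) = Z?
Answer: -54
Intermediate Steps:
k(o) = √(5 + o)
a(P, c) = -7 (a(P, c) = -2 + (-5 + P*0) = -2 + (-5 + 0) = -2 - 5 = -7)
f(t) = 6/t
f(7)*(a(-2, k(-4)) - 56) = (6/7)*(-7 - 56) = (6*(⅐))*(-63) = (6/7)*(-63) = -54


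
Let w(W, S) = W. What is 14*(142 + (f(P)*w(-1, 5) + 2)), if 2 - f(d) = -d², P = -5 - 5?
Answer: 588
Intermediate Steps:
P = -10
f(d) = 2 + d² (f(d) = 2 - (-1)*d² = 2 + d²)
14*(142 + (f(P)*w(-1, 5) + 2)) = 14*(142 + ((2 + (-10)²)*(-1) + 2)) = 14*(142 + ((2 + 100)*(-1) + 2)) = 14*(142 + (102*(-1) + 2)) = 14*(142 + (-102 + 2)) = 14*(142 - 100) = 14*42 = 588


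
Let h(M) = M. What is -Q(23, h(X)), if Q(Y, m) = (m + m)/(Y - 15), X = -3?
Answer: ¾ ≈ 0.75000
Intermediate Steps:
Q(Y, m) = 2*m/(-15 + Y) (Q(Y, m) = (2*m)/(-15 + Y) = 2*m/(-15 + Y))
-Q(23, h(X)) = -2*(-3)/(-15 + 23) = -2*(-3)/8 = -1*(-¾) = ¾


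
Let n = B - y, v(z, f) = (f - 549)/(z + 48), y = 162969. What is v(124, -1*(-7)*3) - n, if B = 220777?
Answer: -2485876/43 ≈ -57811.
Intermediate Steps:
v(z, f) = (-549 + f)/(48 + z)
n = 57808 (n = 220777 - 1*162969 = 220777 - 162969 = 57808)
v(124, -1*(-7)*3) - n = (-549 - 1*(-7)*3)/(48 + 124) - 1*57808 = (-549 + 7*3)/172 - 57808 = (-549 + 21)/172 - 57808 = (1/172)*(-528) - 57808 = -132/43 - 57808 = -2485876/43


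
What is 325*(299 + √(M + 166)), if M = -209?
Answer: 97175 + 325*I*√43 ≈ 97175.0 + 2131.2*I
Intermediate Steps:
325*(299 + √(M + 166)) = 325*(299 + √(-209 + 166)) = 325*(299 + √(-43)) = 325*(299 + I*√43) = 97175 + 325*I*√43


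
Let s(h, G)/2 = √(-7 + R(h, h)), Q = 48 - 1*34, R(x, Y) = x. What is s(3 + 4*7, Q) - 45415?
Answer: -45415 + 4*√6 ≈ -45405.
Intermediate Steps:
Q = 14 (Q = 48 - 34 = 14)
s(h, G) = 2*√(-7 + h)
s(3 + 4*7, Q) - 45415 = 2*√(-7 + (3 + 4*7)) - 45415 = 2*√(-7 + (3 + 28)) - 45415 = 2*√(-7 + 31) - 45415 = 2*√24 - 45415 = 2*(2*√6) - 45415 = 4*√6 - 45415 = -45415 + 4*√6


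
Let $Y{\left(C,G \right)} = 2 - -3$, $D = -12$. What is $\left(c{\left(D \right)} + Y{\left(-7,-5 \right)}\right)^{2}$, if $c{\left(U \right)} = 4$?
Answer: $81$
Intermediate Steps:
$Y{\left(C,G \right)} = 5$ ($Y{\left(C,G \right)} = 2 + 3 = 5$)
$\left(c{\left(D \right)} + Y{\left(-7,-5 \right)}\right)^{2} = \left(4 + 5\right)^{2} = 9^{2} = 81$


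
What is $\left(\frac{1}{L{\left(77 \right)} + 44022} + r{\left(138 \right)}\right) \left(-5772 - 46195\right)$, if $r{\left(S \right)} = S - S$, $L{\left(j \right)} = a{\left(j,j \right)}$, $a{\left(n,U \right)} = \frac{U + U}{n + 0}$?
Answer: $- \frac{51967}{44024} \approx -1.1804$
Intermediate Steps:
$a{\left(n,U \right)} = \frac{2 U}{n}$
$L{\left(j \right)} = 2$ ($L{\left(j \right)} = \frac{2 j}{j} = 2$)
$r{\left(S \right)} = 0$
$\left(\frac{1}{L{\left(77 \right)} + 44022} + r{\left(138 \right)}\right) \left(-5772 - 46195\right) = \left(\frac{1}{2 + 44022} + 0\right) \left(-5772 - 46195\right) = \left(\frac{1}{44024} + 0\right) \left(-51967\right) = \frac{1}{44024} \left(-51967\right) = - \frac{51967}{44024}$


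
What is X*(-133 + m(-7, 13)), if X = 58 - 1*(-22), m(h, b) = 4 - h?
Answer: -9760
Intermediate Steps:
X = 80 (X = 58 + 22 = 80)
X*(-133 + m(-7, 13)) = 80*(-133 + (4 - 1*(-7))) = 80*(-133 + (4 + 7)) = 80*(-133 + 11) = 80*(-122) = -9760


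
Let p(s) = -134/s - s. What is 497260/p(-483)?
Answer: 240176580/233423 ≈ 1028.9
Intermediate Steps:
p(s) = -s - 134/s
497260/p(-483) = 497260/(-1*(-483) - 134/(-483)) = 497260/(483 - 134*(-1/483)) = 497260/(483 + 134/483) = 497260/(233423/483) = 497260*(483/233423) = 240176580/233423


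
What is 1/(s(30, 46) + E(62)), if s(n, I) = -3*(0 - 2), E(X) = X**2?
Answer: 1/3850 ≈ 0.00025974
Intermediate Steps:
s(n, I) = 6 (s(n, I) = -3*(-2) = 6)
1/(s(30, 46) + E(62)) = 1/(6 + 62**2) = 1/(6 + 3844) = 1/3850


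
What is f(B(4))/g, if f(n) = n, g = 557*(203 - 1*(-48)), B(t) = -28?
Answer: -28/139807 ≈ -0.00020028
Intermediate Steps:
g = 139807 (g = 557*(203 + 48) = 557*251 = 139807)
f(B(4))/g = -28/139807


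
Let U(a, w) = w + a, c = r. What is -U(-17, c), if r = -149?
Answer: 166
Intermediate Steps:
c = -149
U(a, w) = a + w
-U(-17, c) = -(-17 - 149) = -1*(-166) = 166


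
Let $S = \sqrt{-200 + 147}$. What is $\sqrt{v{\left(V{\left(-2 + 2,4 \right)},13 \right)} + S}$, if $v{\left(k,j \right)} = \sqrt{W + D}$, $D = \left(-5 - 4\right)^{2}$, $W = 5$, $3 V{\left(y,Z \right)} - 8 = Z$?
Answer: $\sqrt{\sqrt{86} + i \sqrt{53}} \approx 3.2453 + 1.1217 i$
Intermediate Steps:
$V{\left(y,Z \right)} = \frac{8}{3} + \frac{Z}{3}$
$S = i \sqrt{53}$ ($S = \sqrt{-53} = i \sqrt{53} \approx 7.2801 i$)
$D = 81$ ($D = \left(-9\right)^{2} = 81$)
$v{\left(k,j \right)} = \sqrt{86}$ ($v{\left(k,j \right)} = \sqrt{5 + 81} = \sqrt{86}$)
$\sqrt{v{\left(V{\left(-2 + 2,4 \right)},13 \right)} + S} = \sqrt{\sqrt{86} + i \sqrt{53}}$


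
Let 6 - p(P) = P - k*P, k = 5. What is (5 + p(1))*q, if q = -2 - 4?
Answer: -90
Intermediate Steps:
q = -6
p(P) = 6 + 4*P (p(P) = 6 - (P - 5*P) = 6 - (-4)*P = 6 + 4*P)
(5 + p(1))*q = (5 + (6 + 4*1))*(-6) = (5 + (6 + 4))*(-6) = (5 + 10)*(-6) = 15*(-6) = -90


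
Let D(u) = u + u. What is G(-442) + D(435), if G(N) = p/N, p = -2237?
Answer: 386777/442 ≈ 875.06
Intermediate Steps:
D(u) = 2*u
G(N) = -2237/N
G(-442) + D(435) = -2237/(-442) + 2*435 = -2237*(-1/442) + 870 = 2237/442 + 870 = 386777/442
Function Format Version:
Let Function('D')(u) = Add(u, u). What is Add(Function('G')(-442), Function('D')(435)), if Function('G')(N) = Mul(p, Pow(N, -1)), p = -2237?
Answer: Rational(386777, 442) ≈ 875.06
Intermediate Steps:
Function('D')(u) = Mul(2, u)
Function('G')(N) = Mul(-2237, Pow(N, -1))
Add(Function('G')(-442), Function('D')(435)) = Add(Mul(-2237, Pow(-442, -1)), Mul(2, 435)) = Add(Mul(-2237, Rational(-1, 442)), 870) = Add(Rational(2237, 442), 870) = Rational(386777, 442)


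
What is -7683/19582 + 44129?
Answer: 864126395/19582 ≈ 44129.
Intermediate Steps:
-7683/19582 + 44129 = 864126395/19582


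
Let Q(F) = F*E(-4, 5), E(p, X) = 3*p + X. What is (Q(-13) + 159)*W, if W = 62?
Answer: 15500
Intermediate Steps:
E(p, X) = X + 3*p
Q(F) = -7*F (Q(F) = F*(5 + 3*(-4)) = F*(5 - 12) = F*(-7) = -7*F)
(Q(-13) + 159)*W = (-7*(-13) + 159)*62 = (91 + 159)*62 = 250*62 = 15500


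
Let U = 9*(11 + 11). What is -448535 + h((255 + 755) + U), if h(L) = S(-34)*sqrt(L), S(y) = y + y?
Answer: -448535 - 136*sqrt(302) ≈ -4.5090e+5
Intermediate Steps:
S(y) = 2*y
U = 198 (U = 9*22 = 198)
h(L) = -68*sqrt(L) (h(L) = (2*(-34))*sqrt(L) = -68*sqrt(L))
-448535 + h((255 + 755) + U) = -448535 - 68*sqrt((255 + 755) + 198) = -448535 - 68*sqrt(1010 + 198) = -448535 - 136*sqrt(302)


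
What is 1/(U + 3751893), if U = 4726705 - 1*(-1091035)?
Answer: 1/9569633 ≈ 1.0450e-7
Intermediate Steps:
U = 5817740 (U = 4726705 + 1091035 = 5817740)
1/(U + 3751893) = 1/(5817740 + 3751893) = 1/9569633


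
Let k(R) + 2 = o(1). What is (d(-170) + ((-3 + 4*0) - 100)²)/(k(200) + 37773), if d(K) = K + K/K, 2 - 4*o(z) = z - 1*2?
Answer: 41760/151087 ≈ 0.27640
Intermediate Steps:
o(z) = 1 - z/4 (o(z) = ½ - (z - 1*2)/4 = ½ - (z - 2)/4 = ½ - (-2 + z)/4 = ½ + (½ - z/4) = 1 - z/4)
k(R) = -5/4 (k(R) = -2 + (1 - ¼*1) = -2 + (1 - ¼) = -2 + ¾ = -5/4)
d(K) = 1 + K (d(K) = K + 1 = 1 + K)
(d(-170) + ((-3 + 4*0) - 100)²)/(k(200) + 37773) = ((1 - 170) + ((-3 + 4*0) - 100)²)/(-5/4 + 37773) = (-169 + ((-3 + 0) - 100)²)/(151087/4) = (-169 + (-3 - 100)²)*(4/151087) = (-169 + (-103)²)*(4/151087) = (-169 + 10609)*(4/151087) = 10440*(4/151087) = 41760/151087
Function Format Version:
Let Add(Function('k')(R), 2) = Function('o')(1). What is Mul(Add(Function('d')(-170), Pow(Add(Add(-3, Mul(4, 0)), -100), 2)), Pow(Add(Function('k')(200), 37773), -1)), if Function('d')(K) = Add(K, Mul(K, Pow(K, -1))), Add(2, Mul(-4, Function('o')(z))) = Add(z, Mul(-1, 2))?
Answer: Rational(41760, 151087) ≈ 0.27640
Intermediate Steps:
Function('o')(z) = Add(1, Mul(Rational(-1, 4), z)) (Function('o')(z) = Add(Rational(1, 2), Mul(Rational(-1, 4), Add(z, Mul(-1, 2)))) = Add(Rational(1, 2), Mul(Rational(-1, 4), Add(z, -2))) = Add(Rational(1, 2), Mul(Rational(-1, 4), Add(-2, z))) = Add(Rational(1, 2), Add(Rational(1, 2), Mul(Rational(-1, 4), z))) = Add(1, Mul(Rational(-1, 4), z)))
Function('k')(R) = Rational(-5, 4) (Function('k')(R) = Add(-2, Add(1, Mul(Rational(-1, 4), 1))) = Add(-2, Add(1, Rational(-1, 4))) = Add(-2, Rational(3, 4)) = Rational(-5, 4))
Function('d')(K) = Add(1, K) (Function('d')(K) = Add(K, 1) = Add(1, K))
Mul(Add(Function('d')(-170), Pow(Add(Add(-3, Mul(4, 0)), -100), 2)), Pow(Add(Function('k')(200), 37773), -1)) = Mul(Add(Add(1, -170), Pow(Add(Add(-3, Mul(4, 0)), -100), 2)), Pow(Add(Rational(-5, 4), 37773), -1)) = Mul(Add(-169, Pow(Add(Add(-3, 0), -100), 2)), Pow(Rational(151087, 4), -1)) = Mul(Add(-169, Pow(Add(-3, -100), 2)), Rational(4, 151087)) = Mul(Add(-169, Pow(-103, 2)), Rational(4, 151087)) = Mul(Add(-169, 10609), Rational(4, 151087)) = Mul(10440, Rational(4, 151087)) = Rational(41760, 151087)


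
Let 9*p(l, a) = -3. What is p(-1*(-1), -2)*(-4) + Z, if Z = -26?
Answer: -74/3 ≈ -24.667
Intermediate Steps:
p(l, a) = -⅓ (p(l, a) = (⅑)*(-3) = -⅓)
p(-1*(-1), -2)*(-4) + Z = -⅓*(-4) - 26 = 4/3 - 26 = -74/3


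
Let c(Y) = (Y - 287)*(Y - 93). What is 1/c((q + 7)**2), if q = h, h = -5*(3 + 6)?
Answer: 1/1563107 ≈ 6.3975e-7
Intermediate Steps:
h = -45 (h = -5*9 = -45)
q = -45
c(Y) = (-287 + Y)*(-93 + Y)
1/c((q + 7)**2) = 1/(26691 + ((-45 + 7)**2)**2 - 380*(-45 + 7)**2) = 1/(26691 + ((-38)**2)**2 - 380*(-38)**2) = 1/(26691 + 1444**2 - 380*1444) = 1/(26691 + 2085136 - 548720) = 1/1563107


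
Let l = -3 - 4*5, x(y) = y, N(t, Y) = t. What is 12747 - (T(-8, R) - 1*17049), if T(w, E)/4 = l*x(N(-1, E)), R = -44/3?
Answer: 29704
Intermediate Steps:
l = -23 (l = -3 - 20 = -23)
R = -44/3 ≈ -14.667
T(w, E) = 92 (T(w, E) = 4*(-23*(-1)) = 4*23 = 92)
12747 - (T(-8, R) - 1*17049) = 12747 - (92 - 1*17049) = 12747 - (92 - 17049) = 12747 - 1*(-16957) = 12747 + 16957 = 29704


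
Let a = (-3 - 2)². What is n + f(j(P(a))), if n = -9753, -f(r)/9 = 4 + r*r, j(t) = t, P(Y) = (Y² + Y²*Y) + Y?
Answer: -2383890414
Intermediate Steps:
a = 25 (a = (-5)² = 25)
P(Y) = Y + Y² + Y³ (P(Y) = (Y² + Y³) + Y = Y + Y² + Y³)
f(r) = -36 - 9*r² (f(r) = -9*(4 + r*r) = -9*(4 + r²) = -36 - 9*r²)
n + f(j(P(a))) = -9753 + (-36 - 9*625*(1 + 25 + 25²)²) = -9753 + (-36 - 9*625*(1 + 25 + 625)²) = -9753 + (-36 - 9*(25*651)²) = -9753 + (-36 - 9*16275²) = -9753 + (-36 - 9*264875625) = -9753 + (-36 - 2383880625) = -9753 - 2383880661 = -2383890414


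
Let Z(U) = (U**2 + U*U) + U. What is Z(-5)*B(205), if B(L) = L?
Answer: 9225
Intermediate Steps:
Z(U) = U + 2*U**2 (Z(U) = (U**2 + U**2) + U = 2*U**2 + U = U + 2*U**2)
Z(-5)*B(205) = -5*(1 + 2*(-5))*205 = -5*(1 - 10)*205 = -5*(-9)*205 = 45*205 = 9225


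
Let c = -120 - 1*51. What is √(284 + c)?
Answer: √113 ≈ 10.630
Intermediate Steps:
c = -171 (c = -120 - 51 = -171)
√(284 + c) = √(284 - 171) = √113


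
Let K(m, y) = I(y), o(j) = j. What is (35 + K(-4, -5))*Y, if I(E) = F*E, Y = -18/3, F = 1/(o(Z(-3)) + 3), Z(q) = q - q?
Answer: -200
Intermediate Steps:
Z(q) = 0
F = ⅓ (F = 1/(0 + 3) = 1/3 = ⅓ ≈ 0.33333)
Y = -6 (Y = -18*⅓ = -6)
I(E) = E/3
K(m, y) = y/3
(35 + K(-4, -5))*Y = (35 + (⅓)*(-5))*(-6) = (35 - 5/3)*(-6) = (100/3)*(-6) = -200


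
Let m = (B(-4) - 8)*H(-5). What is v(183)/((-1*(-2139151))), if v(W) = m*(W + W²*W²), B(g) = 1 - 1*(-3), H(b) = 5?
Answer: -22430266080/2139151 ≈ -10486.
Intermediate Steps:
B(g) = 4 (B(g) = 1 + 3 = 4)
m = -20 (m = (4 - 8)*5 = -4*5 = -20)
v(W) = -20*W - 20*W⁴ (v(W) = -20*(W + W²*W²) = -20*(W + W⁴) = -20*W - 20*W⁴)
v(183)/((-1*(-2139151))) = (-20*183*(1 + 183³))/((-1*(-2139151))) = -20*183*(1 + 6128487)/2139151 = -20*183*6128488*(1/2139151) = -22430266080*1/2139151 = -22430266080/2139151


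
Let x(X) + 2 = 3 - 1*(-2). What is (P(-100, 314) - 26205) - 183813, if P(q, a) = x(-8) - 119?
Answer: -210134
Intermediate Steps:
x(X) = 3 (x(X) = -2 + (3 - 1*(-2)) = -2 + (3 + 2) = -2 + 5 = 3)
P(q, a) = -116 (P(q, a) = 3 - 119 = -116)
(P(-100, 314) - 26205) - 183813 = (-116 - 26205) - 183813 = -26321 - 183813 = -210134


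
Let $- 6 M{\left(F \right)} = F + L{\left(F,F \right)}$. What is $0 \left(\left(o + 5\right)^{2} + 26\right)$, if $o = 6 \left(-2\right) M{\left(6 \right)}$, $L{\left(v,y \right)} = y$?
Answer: $0$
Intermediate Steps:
$M{\left(F \right)} = - \frac{F}{3}$ ($M{\left(F \right)} = - \frac{F + F}{6} = - \frac{2 F}{6} = - \frac{F}{3}$)
$o = 24$ ($o = 6 \left(-2\right) \left(\left(- \frac{1}{3}\right) 6\right) = \left(-12\right) \left(-2\right) = 24$)
$0 \left(\left(o + 5\right)^{2} + 26\right) = 0 \left(\left(24 + 5\right)^{2} + 26\right) = 0 \left(29^{2} + 26\right) = 0 \left(841 + 26\right) = 0 \cdot 867 = 0$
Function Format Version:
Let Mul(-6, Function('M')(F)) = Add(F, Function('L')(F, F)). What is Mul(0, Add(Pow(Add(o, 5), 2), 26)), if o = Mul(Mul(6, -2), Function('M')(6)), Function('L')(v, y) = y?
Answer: 0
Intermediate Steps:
Function('M')(F) = Mul(Rational(-1, 3), F) (Function('M')(F) = Mul(Rational(-1, 6), Add(F, F)) = Mul(Rational(-1, 6), Mul(2, F)) = Mul(Rational(-1, 3), F))
o = 24 (o = Mul(Mul(6, -2), Mul(Rational(-1, 3), 6)) = Mul(-12, -2) = 24)
Mul(0, Add(Pow(Add(o, 5), 2), 26)) = Mul(0, Add(Pow(Add(24, 5), 2), 26)) = Mul(0, Add(Pow(29, 2), 26)) = Mul(0, Add(841, 26)) = Mul(0, 867) = 0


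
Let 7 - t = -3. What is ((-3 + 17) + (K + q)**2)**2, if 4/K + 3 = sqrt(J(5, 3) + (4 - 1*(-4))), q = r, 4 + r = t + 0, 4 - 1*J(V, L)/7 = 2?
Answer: 128433924/28561 + 15577920*sqrt(22)/28561 ≈ 7055.1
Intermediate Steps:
t = 10 (t = 7 - 1*(-3) = 7 + 3 = 10)
J(V, L) = 14 (J(V, L) = 28 - 7*2 = 28 - 14 = 14)
r = 6 (r = -4 + (10 + 0) = -4 + 10 = 6)
q = 6
K = 4/(-3 + sqrt(22)) (K = 4/(-3 + sqrt(14 + (4 - 1*(-4)))) = 4/(-3 + sqrt(14 + (4 + 4))) = 4/(-3 + sqrt(14 + 8)) = 4/(-3 + sqrt(22)) ≈ 2.3663)
((-3 + 17) + (K + q)**2)**2 = ((-3 + 17) + ((12/13 + 4*sqrt(22)/13) + 6)**2)**2 = (14 + (90/13 + 4*sqrt(22)/13)**2)**2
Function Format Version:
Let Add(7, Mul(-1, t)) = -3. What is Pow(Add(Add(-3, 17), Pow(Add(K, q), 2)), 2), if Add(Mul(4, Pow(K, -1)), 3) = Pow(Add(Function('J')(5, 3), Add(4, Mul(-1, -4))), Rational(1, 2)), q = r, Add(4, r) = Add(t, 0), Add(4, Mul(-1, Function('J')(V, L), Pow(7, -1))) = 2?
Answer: Add(Rational(128433924, 28561), Mul(Rational(15577920, 28561), Pow(22, Rational(1, 2)))) ≈ 7055.1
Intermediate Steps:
t = 10 (t = Add(7, Mul(-1, -3)) = Add(7, 3) = 10)
Function('J')(V, L) = 14 (Function('J')(V, L) = Add(28, Mul(-7, 2)) = Add(28, -14) = 14)
r = 6 (r = Add(-4, Add(10, 0)) = Add(-4, 10) = 6)
q = 6
K = Mul(4, Pow(Add(-3, Pow(22, Rational(1, 2))), -1)) (K = Mul(4, Pow(Add(-3, Pow(Add(14, Add(4, Mul(-1, -4))), Rational(1, 2))), -1)) = Mul(4, Pow(Add(-3, Pow(Add(14, Add(4, 4)), Rational(1, 2))), -1)) = Mul(4, Pow(Add(-3, Pow(Add(14, 8), Rational(1, 2))), -1)) = Mul(4, Pow(Add(-3, Pow(22, Rational(1, 2))), -1)) ≈ 2.3663)
Pow(Add(Add(-3, 17), Pow(Add(K, q), 2)), 2) = Pow(Add(Add(-3, 17), Pow(Add(Add(Rational(12, 13), Mul(Rational(4, 13), Pow(22, Rational(1, 2)))), 6), 2)), 2) = Pow(Add(14, Pow(Add(Rational(90, 13), Mul(Rational(4, 13), Pow(22, Rational(1, 2)))), 2)), 2)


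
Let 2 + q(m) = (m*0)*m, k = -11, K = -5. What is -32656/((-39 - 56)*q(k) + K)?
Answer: -32656/185 ≈ -176.52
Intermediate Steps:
q(m) = -2 (q(m) = -2 + (m*0)*m = -2 + 0*m = -2 + 0 = -2)
-32656/((-39 - 56)*q(k) + K) = -32656/((-39 - 56)*(-2) - 5) = -32656/(-95*(-2) - 5) = -32656/(190 - 5) = -32656/185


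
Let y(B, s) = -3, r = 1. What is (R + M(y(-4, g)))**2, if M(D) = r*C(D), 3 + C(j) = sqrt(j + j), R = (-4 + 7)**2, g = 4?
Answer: (6 + I*sqrt(6))**2 ≈ 30.0 + 29.394*I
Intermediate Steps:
R = 9 (R = 3**2 = 9)
C(j) = -3 + sqrt(2)*sqrt(j) (C(j) = -3 + sqrt(j + j) = -3 + sqrt(2*j) = -3 + sqrt(2)*sqrt(j))
M(D) = -3 + sqrt(2)*sqrt(D) (M(D) = 1*(-3 + sqrt(2)*sqrt(D)) = -3 + sqrt(2)*sqrt(D))
(R + M(y(-4, g)))**2 = (9 + (-3 + sqrt(2)*sqrt(-3)))**2 = (9 + (-3 + sqrt(2)*(I*sqrt(3))))**2 = (9 + (-3 + I*sqrt(6)))**2 = (6 + I*sqrt(6))**2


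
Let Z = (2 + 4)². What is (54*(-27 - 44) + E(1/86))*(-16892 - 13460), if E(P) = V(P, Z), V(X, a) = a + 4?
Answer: 115155488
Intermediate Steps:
Z = 36 (Z = 6² = 36)
V(X, a) = 4 + a
E(P) = 40 (E(P) = 4 + 36 = 40)
(54*(-27 - 44) + E(1/86))*(-16892 - 13460) = (54*(-27 - 44) + 40)*(-16892 - 13460) = (54*(-71) + 40)*(-30352) = (-3834 + 40)*(-30352) = -3794*(-30352) = 115155488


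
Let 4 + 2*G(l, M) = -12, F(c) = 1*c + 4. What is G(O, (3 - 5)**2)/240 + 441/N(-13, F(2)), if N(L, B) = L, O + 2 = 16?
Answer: -13243/390 ≈ -33.956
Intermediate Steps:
O = 14 (O = -2 + 16 = 14)
F(c) = 4 + c (F(c) = c + 4 = 4 + c)
G(l, M) = -8 (G(l, M) = -2 + (1/2)*(-12) = -2 - 6 = -8)
G(O, (3 - 5)**2)/240 + 441/N(-13, F(2)) = -8/240 + 441/(-13) = -8*1/240 + 441*(-1/13) = -1/30 - 441/13 = -13243/390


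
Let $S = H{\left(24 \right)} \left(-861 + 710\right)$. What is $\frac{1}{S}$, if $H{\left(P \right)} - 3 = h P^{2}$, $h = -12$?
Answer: $\frac{1}{1043259} \approx 9.5853 \cdot 10^{-7}$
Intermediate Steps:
$H{\left(P \right)} = 3 - 12 P^{2}$
$S = 1043259$ ($S = \left(3 - 12 \cdot 24^{2}\right) \left(-861 + 710\right) = \left(3 - 6912\right) \left(-151\right) = \left(-6909\right) \left(-151\right) = 1043259$)
$\frac{1}{S} = \frac{1}{1043259}$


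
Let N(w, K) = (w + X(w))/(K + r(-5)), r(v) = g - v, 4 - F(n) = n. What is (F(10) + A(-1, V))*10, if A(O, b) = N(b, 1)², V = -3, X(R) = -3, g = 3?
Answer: -500/9 ≈ -55.556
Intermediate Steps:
F(n) = 4 - n
r(v) = 3 - v
N(w, K) = (-3 + w)/(8 + K) (N(w, K) = (w - 3)/(K + (3 - 1*(-5))) = (-3 + w)/(K + (3 + 5)) = (-3 + w)/(K + 8) = (-3 + w)/(8 + K))
A(O, b) = (-⅓ + b/9)² (A(O, b) = ((-3 + b)/(8 + 1))² = ((-3 + b)/9)² = (-⅓ + b/9)²)
(F(10) + A(-1, V))*10 = ((4 - 1*10) + (-3 - 3)²/81)*10 = ((4 - 10) + (1/81)*(-6)²)*10 = (-6 + (1/81)*36)*10 = (-6 + 4/9)*10 = -50/9*10 = -500/9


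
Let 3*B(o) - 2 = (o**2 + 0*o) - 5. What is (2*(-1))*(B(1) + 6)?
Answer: -32/3 ≈ -10.667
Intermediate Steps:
B(o) = -1 + o**2/3 (B(o) = 2/3 + ((o**2 + 0*o) - 5)/3 = 2/3 + ((o**2 + 0) - 5)/3 = 2/3 + (o**2 - 5)/3 = 2/3 + (-5 + o**2)/3 = 2/3 + (-5/3 + o**2/3) = -1 + o**2/3)
(2*(-1))*(B(1) + 6) = (2*(-1))*((-1 + (1/3)*1**2) + 6) = -2*((-1 + (1/3)*1) + 6) = -2*((-1 + 1/3) + 6) = -2*(-2/3 + 6) = -2*16/3 = -32/3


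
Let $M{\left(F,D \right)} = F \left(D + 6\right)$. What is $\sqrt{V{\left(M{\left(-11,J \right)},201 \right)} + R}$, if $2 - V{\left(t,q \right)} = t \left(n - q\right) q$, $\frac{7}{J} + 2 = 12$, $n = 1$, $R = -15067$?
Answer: $i \sqrt{2977805} \approx 1725.6 i$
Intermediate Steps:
$J = \frac{7}{10}$ ($J = \frac{7}{-2 + 12} = \frac{7}{10} \approx 0.7$)
$M{\left(F,D \right)} = F \left(6 + D\right)$
$V{\left(t,q \right)} = 2 - q t \left(1 - q\right)$ ($V{\left(t,q \right)} = 2 - t \left(1 - q\right) q = 2 - q t \left(1 - q\right)$)
$\sqrt{V{\left(M{\left(-11,J \right)},201 \right)} + R} = \sqrt{\left(2 + - 11 \left(6 + \frac{7}{10}\right) 201^{2} - 201 \left(- 11 \left(6 + \frac{7}{10}\right)\right)\right) - 15067} = \sqrt{\left(2 + \left(-11\right) \frac{67}{10} \cdot 40401 - 201 \left(\left(-11\right) \frac{67}{10}\right)\right) - 15067} = \sqrt{\left(2 - \frac{29775537}{10} - 201 \left(- \frac{737}{10}\right)\right) - 15067} = \sqrt{\left(2 - \frac{29775537}{10} + \frac{148137}{10}\right) - 15067} = \sqrt{-2962738 - 15067} = \sqrt{-2977805} = i \sqrt{2977805}$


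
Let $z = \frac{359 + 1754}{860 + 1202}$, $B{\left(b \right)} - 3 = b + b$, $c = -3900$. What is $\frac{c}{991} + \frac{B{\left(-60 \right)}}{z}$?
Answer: $- \frac{247323414}{2093983} \approx -118.11$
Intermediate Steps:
$B{\left(b \right)} = 3 + 2 b$ ($B{\left(b \right)} = 3 + \left(b + b\right) = 3 + 2 b$)
$z = \frac{2113}{2062} \approx 1.0247$
$\frac{c}{991} + \frac{B{\left(-60 \right)}}{z} = - \frac{3900}{991} + \frac{3 + 2 \left(-60\right)}{\frac{2113}{2062}} = \left(-3900\right) \frac{1}{991} + \left(3 - 120\right) \frac{2062}{2113} = - \frac{3900}{991} - \frac{241254}{2113} = - \frac{247323414}{2093983}$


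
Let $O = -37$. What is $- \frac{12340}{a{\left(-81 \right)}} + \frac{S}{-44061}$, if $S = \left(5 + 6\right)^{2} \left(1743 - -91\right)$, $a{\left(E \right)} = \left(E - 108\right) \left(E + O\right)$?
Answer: $- \frac{915473128}{163774737} \approx -5.5898$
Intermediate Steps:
$a{\left(E \right)} = \left(-108 + E\right) \left(-37 + E\right)$ ($a{\left(E \right)} = \left(E - 108\right) \left(E - 37\right) = \left(-108 + E\right) \left(-37 + E\right)$)
$S = 221914$ ($S = 11^{2} \left(1743 + 91\right) = 121 \cdot 1834 = 221914$)
$- \frac{12340}{a{\left(-81 \right)}} + \frac{S}{-44061} = - \frac{12340}{3996 + \left(-81\right)^{2} - -11745} + \frac{221914}{-44061} = - \frac{12340}{3996 + 6561 + 11745} + 221914 \left(- \frac{1}{44061}\right) = - \frac{12340}{22302} - \frac{221914}{44061} = \left(-12340\right) \frac{1}{22302} - \frac{221914}{44061} = - \frac{6170}{11151} - \frac{221914}{44061} = - \frac{915473128}{163774737}$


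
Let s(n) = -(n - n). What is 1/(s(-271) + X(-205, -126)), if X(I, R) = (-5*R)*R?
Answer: -1/79380 ≈ -1.2598e-5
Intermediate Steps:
s(n) = 0 (s(n) = -1*0 = 0)
X(I, R) = -5*R²
1/(s(-271) + X(-205, -126)) = 1/(0 - 5*(-126)²) = 1/(0 - 5*15876) = 1/(0 - 79380) = 1/(-79380) = -1/79380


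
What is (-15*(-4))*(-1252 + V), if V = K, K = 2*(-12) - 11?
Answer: -77220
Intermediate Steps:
K = -35 (K = -24 - 11 = -35)
V = -35
(-15*(-4))*(-1252 + V) = (-15*(-4))*(-1252 - 35) = 60*(-1287) = -77220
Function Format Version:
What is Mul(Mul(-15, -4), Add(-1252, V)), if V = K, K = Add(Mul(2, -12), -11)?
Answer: -77220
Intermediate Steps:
K = -35 (K = Add(-24, -11) = -35)
V = -35
Mul(Mul(-15, -4), Add(-1252, V)) = Mul(Mul(-15, -4), Add(-1252, -35)) = Mul(60, -1287) = -77220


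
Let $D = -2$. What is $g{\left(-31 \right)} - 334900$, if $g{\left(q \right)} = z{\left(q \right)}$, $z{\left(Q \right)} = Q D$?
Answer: $-334838$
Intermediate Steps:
$z{\left(Q \right)} = - 2 Q$ ($z{\left(Q \right)} = Q \left(-2\right) = - 2 Q$)
$g{\left(q \right)} = - 2 q$
$g{\left(-31 \right)} - 334900 = \left(-2\right) \left(-31\right) - 334900 = 62 - 334900 = -334838$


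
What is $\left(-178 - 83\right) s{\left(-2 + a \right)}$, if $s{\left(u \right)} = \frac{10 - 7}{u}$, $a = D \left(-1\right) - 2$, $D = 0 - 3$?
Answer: $783$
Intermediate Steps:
$D = -3$
$a = 1$ ($a = \left(-3\right) \left(-1\right) - 2 = 3 - 2 = 1$)
$s{\left(u \right)} = \frac{3}{u}$
$\left(-178 - 83\right) s{\left(-2 + a \right)} = \left(-178 - 83\right) \frac{3}{-2 + 1} = - 261 \frac{3}{-1} = - 261 \cdot 3 \left(-1\right) = \left(-261\right) \left(-3\right) = 783$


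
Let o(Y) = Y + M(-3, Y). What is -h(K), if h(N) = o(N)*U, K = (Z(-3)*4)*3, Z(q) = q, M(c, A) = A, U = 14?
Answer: 1008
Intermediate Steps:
o(Y) = 2*Y (o(Y) = Y + Y = 2*Y)
K = -36 (K = -3*4*3 = -12*3 = -36)
h(N) = 28*N (h(N) = (2*N)*14 = 28*N)
-h(K) = -28*(-36) = -1*(-1008) = 1008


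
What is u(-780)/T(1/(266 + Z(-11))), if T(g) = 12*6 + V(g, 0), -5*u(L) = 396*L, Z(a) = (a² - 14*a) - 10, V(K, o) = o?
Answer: 858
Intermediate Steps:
Z(a) = -10 + a² - 14*a
u(L) = -396*L/5
T(g) = 72 (T(g) = 12*6 + 0 = 72 + 0 = 72)
u(-780)/T(1/(266 + Z(-11))) = -396/5*(-780)/72 = 61776*(1/72) = 858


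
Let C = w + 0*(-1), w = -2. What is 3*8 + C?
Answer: 22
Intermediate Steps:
C = -2 (C = -2 + 0*(-1) = -2 + 0 = -2)
3*8 + C = 3*8 - 2 = 24 - 2 = 22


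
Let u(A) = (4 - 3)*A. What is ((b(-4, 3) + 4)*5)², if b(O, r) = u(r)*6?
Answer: 12100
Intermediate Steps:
u(A) = A (u(A) = 1*A = A)
b(O, r) = 6*r (b(O, r) = r*6 = 6*r)
((b(-4, 3) + 4)*5)² = ((6*3 + 4)*5)² = ((18 + 4)*5)² = (22*5)² = 110² = 12100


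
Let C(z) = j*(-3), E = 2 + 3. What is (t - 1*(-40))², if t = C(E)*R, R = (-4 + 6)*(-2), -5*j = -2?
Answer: 50176/25 ≈ 2007.0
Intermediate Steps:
j = ⅖ (j = -⅕*(-2) = ⅖ ≈ 0.40000)
R = -4 (R = 2*(-2) = -4)
E = 5
C(z) = -6/5 (C(z) = (⅖)*(-3) = -6/5)
t = 24/5 (t = -6/5*(-4) = 24/5 ≈ 4.8000)
(t - 1*(-40))² = (24/5 - 1*(-40))² = (24/5 + 40)² = (224/5)² = 50176/25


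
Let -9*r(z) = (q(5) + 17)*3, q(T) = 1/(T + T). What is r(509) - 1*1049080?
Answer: -10490857/10 ≈ -1.0491e+6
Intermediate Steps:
q(T) = 1/(2*T)
r(z) = -57/10 (r(z) = -((½)/5 + 17)*3/9 = -((½)*(⅕) + 17)*3/9 = -(⅒ + 17)*3/9 = -19*3/10 = -⅑*513/10 = -57/10)
r(509) - 1*1049080 = -57/10 - 1*1049080 = -57/10 - 1049080 = -10490857/10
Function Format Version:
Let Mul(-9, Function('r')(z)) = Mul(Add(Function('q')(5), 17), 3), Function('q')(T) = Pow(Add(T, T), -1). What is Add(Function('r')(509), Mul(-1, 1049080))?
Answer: Rational(-10490857, 10) ≈ -1.0491e+6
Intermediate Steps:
Function('q')(T) = Mul(Rational(1, 2), Pow(T, -1)) (Function('q')(T) = Pow(Mul(2, T), -1) = Mul(Rational(1, 2), Pow(T, -1)))
Function('r')(z) = Rational(-57, 10) (Function('r')(z) = Mul(Rational(-1, 9), Mul(Add(Mul(Rational(1, 2), Pow(5, -1)), 17), 3)) = Mul(Rational(-1, 9), Mul(Add(Mul(Rational(1, 2), Rational(1, 5)), 17), 3)) = Mul(Rational(-1, 9), Mul(Add(Rational(1, 10), 17), 3)) = Mul(Rational(-1, 9), Mul(Rational(171, 10), 3)) = Mul(Rational(-1, 9), Rational(513, 10)) = Rational(-57, 10))
Add(Function('r')(509), Mul(-1, 1049080)) = Add(Rational(-57, 10), Mul(-1, 1049080)) = Add(Rational(-57, 10), -1049080) = Rational(-10490857, 10)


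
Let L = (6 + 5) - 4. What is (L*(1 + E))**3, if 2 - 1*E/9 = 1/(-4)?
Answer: 210644875/64 ≈ 3.2913e+6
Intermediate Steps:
E = 81/4 (E = 18 - 9/(-4) = 18 - 9*(-1/4) = 18 + 9/4 = 81/4 ≈ 20.250)
L = 7 (L = 11 - 4 = 7)
(L*(1 + E))**3 = (7*(1 + 81/4))**3 = (7*(85/4))**3 = (595/4)**3 = 210644875/64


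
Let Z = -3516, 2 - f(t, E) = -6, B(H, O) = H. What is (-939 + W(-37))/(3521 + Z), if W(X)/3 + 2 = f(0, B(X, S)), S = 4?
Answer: -921/5 ≈ -184.20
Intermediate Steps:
f(t, E) = 8 (f(t, E) = 2 - 1*(-6) = 2 + 6 = 8)
W(X) = 18 (W(X) = -6 + 3*8 = -6 + 24 = 18)
(-939 + W(-37))/(3521 + Z) = (-939 + 18)/(3521 - 3516) = -921/5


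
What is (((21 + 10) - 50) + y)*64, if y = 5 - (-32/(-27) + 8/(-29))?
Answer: -747136/783 ≈ -954.20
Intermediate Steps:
y = 3203/783 (y = 5 - (-32*(-1/27) + 8*(-1/29)) = 5 - (32/27 - 8/29) = 5 - 1*712/783 = 5 - 712/783 = 3203/783 ≈ 4.0907)
(((21 + 10) - 50) + y)*64 = (((21 + 10) - 50) + 3203/783)*64 = ((31 - 50) + 3203/783)*64 = (-19 + 3203/783)*64 = -11674/783*64 = -747136/783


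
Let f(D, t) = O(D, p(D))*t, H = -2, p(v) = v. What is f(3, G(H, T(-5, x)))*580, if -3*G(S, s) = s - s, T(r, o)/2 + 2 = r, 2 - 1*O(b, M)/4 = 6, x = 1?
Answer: 0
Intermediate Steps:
O(b, M) = -16 (O(b, M) = 8 - 4*6 = 8 - 24 = -16)
T(r, o) = -4 + 2*r
G(S, s) = 0 (G(S, s) = -(s - s)/3 = -⅓*0 = 0)
f(D, t) = -16*t
f(3, G(H, T(-5, x)))*580 = -16*0*580 = 0*580 = 0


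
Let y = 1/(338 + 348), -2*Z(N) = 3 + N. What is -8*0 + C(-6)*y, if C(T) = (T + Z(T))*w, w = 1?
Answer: -9/1372 ≈ -0.0065598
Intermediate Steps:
Z(N) = -3/2 - N/2 (Z(N) = -(3 + N)/2 = -3/2 - N/2)
C(T) = -3/2 + T/2 (C(T) = (T + (-3/2 - T/2))*1 = (-3/2 + T/2)*1 = -3/2 + T/2)
y = 1/686 ≈ 0.0014577
-8*0 + C(-6)*y = -8*0 + (-3/2 + (1/2)*(-6))*(1/686) = 0 + (-3/2 - 3)*(1/686) = 0 - 9/2*1/686 = 0 - 9/1372 = -9/1372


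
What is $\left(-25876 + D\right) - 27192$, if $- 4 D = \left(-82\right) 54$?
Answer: $-51961$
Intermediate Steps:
$D = 1107$ ($D = - \frac{\left(-82\right) 54}{4} = \left(- \frac{1}{4}\right) \left(-4428\right) = 1107$)
$\left(-25876 + D\right) - 27192 = \left(-25876 + 1107\right) - 27192 = -24769 - 27192 = -51961$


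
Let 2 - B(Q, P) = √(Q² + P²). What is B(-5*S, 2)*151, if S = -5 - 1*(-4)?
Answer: 302 - 151*√29 ≈ -511.16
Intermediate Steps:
S = -1 (S = -5 + 4 = -1)
B(Q, P) = 2 - √(P² + Q²) (B(Q, P) = 2 - √(Q² + P²) = 2 - √(P² + Q²))
B(-5*S, 2)*151 = (2 - √(2² + (-5*(-1))²))*151 = (2 - √(4 + 5²))*151 = (2 - √(4 + 25))*151 = (2 - √29)*151 = 302 - 151*√29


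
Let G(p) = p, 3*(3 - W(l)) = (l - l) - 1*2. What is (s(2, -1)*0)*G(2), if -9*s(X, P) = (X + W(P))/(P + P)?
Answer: 0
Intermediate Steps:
W(l) = 11/3 (W(l) = 3 - ((l - l) - 1*2)/3 = 3 - (0 - 2)/3 = 3 - 1/3*(-2) = 3 + 2/3 = 11/3)
s(X, P) = -(11/3 + X)/(18*P) (s(X, P) = -(X + 11/3)/(9*(P + P)) = -(11/3 + X)/(9*(2*P)) = -(11/3 + X)*1/(2*P)/9 = -(11/3 + X)/(18*P))
(s(2, -1)*0)*G(2) = (((1/54)*(-11 - 3*2)/(-1))*0)*2 = (((1/54)*(-1)*(-11 - 6))*0)*2 = (((1/54)*(-1)*(-17))*0)*2 = ((17/54)*0)*2 = 0*2 = 0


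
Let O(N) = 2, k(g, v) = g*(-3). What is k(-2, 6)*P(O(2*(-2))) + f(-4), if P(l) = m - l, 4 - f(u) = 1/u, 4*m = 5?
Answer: -¼ ≈ -0.25000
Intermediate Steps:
k(g, v) = -3*g
m = 5/4 (m = (¼)*5 = 5/4 ≈ 1.2500)
f(u) = 4 - 1/u
P(l) = 5/4 - l
k(-2, 6)*P(O(2*(-2))) + f(-4) = (-3*(-2))*(5/4 - 1*2) + (4 - 1/(-4)) = 6*(5/4 - 2) + (4 - 1*(-¼)) = 6*(-¾) + (4 + ¼) = -9/2 + 17/4 = -¼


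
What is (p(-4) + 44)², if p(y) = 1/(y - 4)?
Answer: 123201/64 ≈ 1925.0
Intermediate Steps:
p(y) = 1/(-4 + y)
(p(-4) + 44)² = (1/(-4 - 4) + 44)² = (1/(-8) + 44)² = (-⅛ + 44)² = (351/8)² = 123201/64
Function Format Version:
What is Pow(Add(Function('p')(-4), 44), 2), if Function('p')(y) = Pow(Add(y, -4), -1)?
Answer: Rational(123201, 64) ≈ 1925.0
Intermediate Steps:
Function('p')(y) = Pow(Add(-4, y), -1)
Pow(Add(Function('p')(-4), 44), 2) = Pow(Add(Pow(Add(-4, -4), -1), 44), 2) = Pow(Add(Pow(-8, -1), 44), 2) = Pow(Add(Rational(-1, 8), 44), 2) = Pow(Rational(351, 8), 2) = Rational(123201, 64)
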